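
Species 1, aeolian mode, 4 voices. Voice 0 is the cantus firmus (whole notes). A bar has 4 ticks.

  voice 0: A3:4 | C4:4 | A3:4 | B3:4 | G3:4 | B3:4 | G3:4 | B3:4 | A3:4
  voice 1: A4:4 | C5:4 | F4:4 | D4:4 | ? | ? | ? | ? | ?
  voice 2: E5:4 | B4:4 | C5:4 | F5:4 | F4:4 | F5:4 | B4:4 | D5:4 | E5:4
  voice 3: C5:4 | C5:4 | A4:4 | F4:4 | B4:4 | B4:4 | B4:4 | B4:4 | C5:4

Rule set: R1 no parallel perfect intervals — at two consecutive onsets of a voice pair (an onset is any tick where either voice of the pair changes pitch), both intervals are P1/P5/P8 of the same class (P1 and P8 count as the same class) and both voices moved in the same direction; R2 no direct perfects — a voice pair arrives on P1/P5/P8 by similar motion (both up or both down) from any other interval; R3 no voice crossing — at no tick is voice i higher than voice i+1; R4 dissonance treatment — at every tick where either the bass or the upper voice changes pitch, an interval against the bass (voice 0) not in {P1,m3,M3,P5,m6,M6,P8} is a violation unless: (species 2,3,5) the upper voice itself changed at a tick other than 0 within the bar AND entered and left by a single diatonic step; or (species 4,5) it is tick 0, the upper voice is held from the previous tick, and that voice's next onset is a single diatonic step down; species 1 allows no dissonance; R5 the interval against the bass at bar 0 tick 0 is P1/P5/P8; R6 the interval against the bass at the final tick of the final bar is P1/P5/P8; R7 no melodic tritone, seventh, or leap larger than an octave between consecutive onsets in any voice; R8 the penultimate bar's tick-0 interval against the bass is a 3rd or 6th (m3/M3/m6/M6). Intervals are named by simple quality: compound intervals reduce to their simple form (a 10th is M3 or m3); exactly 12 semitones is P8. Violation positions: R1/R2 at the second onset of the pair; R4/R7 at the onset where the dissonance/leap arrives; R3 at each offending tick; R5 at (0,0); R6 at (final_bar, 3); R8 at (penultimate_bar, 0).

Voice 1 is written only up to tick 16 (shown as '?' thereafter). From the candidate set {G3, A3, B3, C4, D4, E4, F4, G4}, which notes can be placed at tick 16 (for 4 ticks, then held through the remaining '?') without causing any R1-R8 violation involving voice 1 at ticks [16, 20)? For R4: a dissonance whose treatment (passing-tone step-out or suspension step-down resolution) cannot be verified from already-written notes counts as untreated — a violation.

{B3, D4}

G3: violates R2
A3: violates R4
B3: legal
C4: violates R4
D4: legal
E4: violates R2
F4: violates R4
G4: violates R3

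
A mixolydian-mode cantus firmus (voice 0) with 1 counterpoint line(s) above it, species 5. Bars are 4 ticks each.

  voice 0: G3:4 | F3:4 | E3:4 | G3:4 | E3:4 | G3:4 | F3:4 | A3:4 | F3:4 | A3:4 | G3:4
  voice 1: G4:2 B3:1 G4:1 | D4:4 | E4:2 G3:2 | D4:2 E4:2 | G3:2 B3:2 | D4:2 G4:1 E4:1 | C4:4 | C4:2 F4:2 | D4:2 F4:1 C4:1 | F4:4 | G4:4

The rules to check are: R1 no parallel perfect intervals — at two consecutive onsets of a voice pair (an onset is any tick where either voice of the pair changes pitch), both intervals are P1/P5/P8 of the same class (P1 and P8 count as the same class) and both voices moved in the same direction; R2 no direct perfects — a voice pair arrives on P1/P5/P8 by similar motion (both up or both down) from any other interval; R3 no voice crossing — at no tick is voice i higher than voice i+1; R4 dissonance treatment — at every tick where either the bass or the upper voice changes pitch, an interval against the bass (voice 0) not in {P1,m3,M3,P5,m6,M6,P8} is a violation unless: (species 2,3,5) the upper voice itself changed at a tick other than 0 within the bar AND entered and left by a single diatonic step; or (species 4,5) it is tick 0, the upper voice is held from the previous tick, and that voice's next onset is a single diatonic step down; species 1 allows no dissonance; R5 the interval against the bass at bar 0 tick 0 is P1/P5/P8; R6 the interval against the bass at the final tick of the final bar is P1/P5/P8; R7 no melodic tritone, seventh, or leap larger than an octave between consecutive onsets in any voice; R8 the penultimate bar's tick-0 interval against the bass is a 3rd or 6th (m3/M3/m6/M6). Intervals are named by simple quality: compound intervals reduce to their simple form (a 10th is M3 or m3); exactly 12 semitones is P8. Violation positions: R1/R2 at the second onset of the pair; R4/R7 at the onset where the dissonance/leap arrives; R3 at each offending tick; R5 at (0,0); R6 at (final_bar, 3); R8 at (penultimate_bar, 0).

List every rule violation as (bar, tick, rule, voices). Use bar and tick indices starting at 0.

bar 0: v0=G3 v1=G4 downbeat P8
bar 1: v0=F3 v1=D4 downbeat M6
bar 2: v0=E3 v1=E4 downbeat P8
bar 3: v0=G3 v1=D4 downbeat P5
bar 4: v0=E3 v1=G3 downbeat m3
bar 5: v0=G3 v1=D4 downbeat P5
bar 6: v0=F3 v1=C4 downbeat P5
bar 7: v0=A3 v1=C4 downbeat m3
bar 8: v0=F3 v1=D4 downbeat M6
bar 9: v0=A3 v1=F4 downbeat m6
bar 10: v0=G3 v1=G4 downbeat P8
  -> R2 @ bar 3 tick 0 v(0, 1): E3/G3 m3 -> G3/D4 P5 similar
  -> R1 @ bar 5 tick 0 v(0, 1): E3/B3 P5 -> G3/D4 P5 similar
  -> R2 @ bar 6 tick 0 v(0, 1): G3/E4 M6 -> F3/C4 P5 similar

(3, 0, R2, (0, 1))
(5, 0, R1, (0, 1))
(6, 0, R2, (0, 1))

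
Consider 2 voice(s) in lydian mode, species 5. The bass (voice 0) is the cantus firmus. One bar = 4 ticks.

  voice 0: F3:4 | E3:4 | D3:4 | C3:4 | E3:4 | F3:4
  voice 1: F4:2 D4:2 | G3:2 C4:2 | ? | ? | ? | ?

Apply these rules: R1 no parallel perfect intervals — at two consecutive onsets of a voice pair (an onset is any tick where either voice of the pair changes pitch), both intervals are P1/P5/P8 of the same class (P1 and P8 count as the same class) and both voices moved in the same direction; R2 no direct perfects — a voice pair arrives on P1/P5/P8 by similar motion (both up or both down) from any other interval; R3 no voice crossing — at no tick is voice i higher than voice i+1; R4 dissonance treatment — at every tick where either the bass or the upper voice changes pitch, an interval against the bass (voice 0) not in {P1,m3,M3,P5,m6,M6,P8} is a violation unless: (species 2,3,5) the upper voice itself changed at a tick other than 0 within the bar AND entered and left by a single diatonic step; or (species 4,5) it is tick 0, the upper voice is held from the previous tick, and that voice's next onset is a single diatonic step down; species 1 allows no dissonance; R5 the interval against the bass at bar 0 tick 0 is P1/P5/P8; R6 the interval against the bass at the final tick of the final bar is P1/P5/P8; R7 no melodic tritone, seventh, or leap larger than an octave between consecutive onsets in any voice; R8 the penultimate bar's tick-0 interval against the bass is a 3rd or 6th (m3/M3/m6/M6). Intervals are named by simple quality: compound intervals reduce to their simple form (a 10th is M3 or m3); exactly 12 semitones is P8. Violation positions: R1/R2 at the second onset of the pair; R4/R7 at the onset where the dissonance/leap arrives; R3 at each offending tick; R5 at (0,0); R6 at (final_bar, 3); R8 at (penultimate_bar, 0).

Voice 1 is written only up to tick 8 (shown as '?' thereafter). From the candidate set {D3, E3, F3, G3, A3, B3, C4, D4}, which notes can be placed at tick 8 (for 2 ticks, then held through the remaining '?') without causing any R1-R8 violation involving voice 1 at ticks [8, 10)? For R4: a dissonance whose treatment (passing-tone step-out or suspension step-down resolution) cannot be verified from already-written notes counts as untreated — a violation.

{B3, D4, F3}

D3: violates R2,R7
E3: violates R4
F3: legal
G3: violates R4
A3: violates R2
B3: legal
C4: violates R4
D4: legal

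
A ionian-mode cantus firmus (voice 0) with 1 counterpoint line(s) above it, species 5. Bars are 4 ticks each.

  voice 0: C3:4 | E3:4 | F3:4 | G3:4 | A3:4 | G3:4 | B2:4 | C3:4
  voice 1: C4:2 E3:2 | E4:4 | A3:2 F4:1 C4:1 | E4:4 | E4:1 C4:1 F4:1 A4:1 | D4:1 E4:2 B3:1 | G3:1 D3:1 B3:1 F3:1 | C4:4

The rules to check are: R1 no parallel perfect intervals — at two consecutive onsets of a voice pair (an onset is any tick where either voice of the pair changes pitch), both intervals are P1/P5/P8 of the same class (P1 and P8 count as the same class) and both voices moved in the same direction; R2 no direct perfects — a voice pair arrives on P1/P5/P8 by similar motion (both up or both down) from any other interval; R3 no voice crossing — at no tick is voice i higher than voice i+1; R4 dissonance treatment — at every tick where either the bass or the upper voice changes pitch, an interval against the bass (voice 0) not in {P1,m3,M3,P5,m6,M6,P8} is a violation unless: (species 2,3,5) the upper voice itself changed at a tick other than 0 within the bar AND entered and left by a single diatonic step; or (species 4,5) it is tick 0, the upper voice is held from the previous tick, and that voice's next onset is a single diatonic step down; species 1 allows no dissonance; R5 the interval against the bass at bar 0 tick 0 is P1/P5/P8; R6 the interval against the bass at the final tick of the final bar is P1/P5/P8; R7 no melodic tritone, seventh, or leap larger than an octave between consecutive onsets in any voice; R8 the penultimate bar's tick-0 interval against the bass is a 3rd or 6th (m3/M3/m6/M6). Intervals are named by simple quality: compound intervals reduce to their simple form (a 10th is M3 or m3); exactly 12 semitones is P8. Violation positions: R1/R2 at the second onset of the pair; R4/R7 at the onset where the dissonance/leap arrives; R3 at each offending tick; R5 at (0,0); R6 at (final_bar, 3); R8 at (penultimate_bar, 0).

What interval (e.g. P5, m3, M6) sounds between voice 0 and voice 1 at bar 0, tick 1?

P8

voice 0=C3 voice 1=C4 -> P8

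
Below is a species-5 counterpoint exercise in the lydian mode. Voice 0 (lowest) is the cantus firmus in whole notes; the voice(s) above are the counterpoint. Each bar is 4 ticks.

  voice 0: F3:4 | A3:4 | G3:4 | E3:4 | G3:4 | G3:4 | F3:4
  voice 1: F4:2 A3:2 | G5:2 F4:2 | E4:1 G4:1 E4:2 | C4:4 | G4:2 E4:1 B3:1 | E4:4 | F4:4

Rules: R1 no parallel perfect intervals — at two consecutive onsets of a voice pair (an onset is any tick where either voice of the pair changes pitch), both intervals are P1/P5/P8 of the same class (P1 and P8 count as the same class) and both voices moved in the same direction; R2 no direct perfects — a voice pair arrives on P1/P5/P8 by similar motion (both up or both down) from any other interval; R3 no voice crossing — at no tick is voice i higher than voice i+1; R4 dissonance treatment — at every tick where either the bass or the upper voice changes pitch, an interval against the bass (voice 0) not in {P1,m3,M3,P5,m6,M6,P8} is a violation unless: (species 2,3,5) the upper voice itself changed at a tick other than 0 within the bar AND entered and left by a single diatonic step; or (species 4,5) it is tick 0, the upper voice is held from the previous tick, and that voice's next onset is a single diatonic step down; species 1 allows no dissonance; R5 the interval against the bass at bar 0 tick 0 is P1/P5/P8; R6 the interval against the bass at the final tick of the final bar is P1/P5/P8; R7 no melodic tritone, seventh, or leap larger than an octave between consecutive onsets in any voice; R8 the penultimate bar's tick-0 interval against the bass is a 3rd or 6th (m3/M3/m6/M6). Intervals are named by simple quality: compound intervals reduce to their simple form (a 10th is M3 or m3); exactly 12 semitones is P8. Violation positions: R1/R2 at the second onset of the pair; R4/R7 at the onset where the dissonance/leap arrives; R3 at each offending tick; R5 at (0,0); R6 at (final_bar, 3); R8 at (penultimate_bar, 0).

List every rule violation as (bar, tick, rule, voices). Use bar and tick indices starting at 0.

(1, 0, R4, (0, 1))
(1, 0, R7, (1,))
(1, 2, R7, (1,))
(4, 0, R2, (0, 1))

bar 0: v0=F3 v1=F4 downbeat P8
bar 1: v0=A3 v1=G5 downbeat m7
bar 2: v0=G3 v1=E4 downbeat M6
bar 3: v0=E3 v1=C4 downbeat m6
bar 4: v0=G3 v1=G4 downbeat P8
bar 5: v0=G3 v1=E4 downbeat M6
bar 6: v0=F3 v1=F4 downbeat P8
  -> R4 @ bar 1 tick 0 v(0, 1): A3/G5 m7 untreated
  -> R7 @ bar 1 tick 0 v(1,): A3->G5 leap 22st
  -> R7 @ bar 1 tick 2 v(1,): G5->F4 leap 14st
  -> R2 @ bar 4 tick 0 v(0, 1): E3/C4 m6 -> G3/G4 P8 similar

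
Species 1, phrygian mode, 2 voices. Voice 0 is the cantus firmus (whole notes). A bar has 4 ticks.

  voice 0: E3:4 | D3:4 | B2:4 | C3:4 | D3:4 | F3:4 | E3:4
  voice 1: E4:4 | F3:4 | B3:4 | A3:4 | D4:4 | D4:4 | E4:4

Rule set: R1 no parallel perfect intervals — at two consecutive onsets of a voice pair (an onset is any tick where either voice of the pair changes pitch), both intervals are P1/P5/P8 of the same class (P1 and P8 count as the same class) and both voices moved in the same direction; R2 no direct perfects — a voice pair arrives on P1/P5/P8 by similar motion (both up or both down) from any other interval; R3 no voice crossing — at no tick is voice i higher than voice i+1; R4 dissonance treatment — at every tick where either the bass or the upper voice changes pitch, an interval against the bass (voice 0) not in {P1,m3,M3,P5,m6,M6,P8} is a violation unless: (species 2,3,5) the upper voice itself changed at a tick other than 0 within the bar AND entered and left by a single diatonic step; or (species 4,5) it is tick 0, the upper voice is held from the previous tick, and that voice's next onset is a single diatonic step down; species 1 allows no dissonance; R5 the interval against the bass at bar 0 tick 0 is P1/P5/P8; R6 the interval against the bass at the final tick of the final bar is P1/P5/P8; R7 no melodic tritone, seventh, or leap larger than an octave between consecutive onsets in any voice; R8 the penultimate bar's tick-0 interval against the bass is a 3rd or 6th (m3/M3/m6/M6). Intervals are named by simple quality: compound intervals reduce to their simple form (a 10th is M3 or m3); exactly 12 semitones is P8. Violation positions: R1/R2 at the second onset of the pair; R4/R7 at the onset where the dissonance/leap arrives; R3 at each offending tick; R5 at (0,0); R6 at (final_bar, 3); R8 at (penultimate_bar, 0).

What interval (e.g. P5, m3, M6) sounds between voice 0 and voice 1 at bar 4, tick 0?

P8

voice 0=D3 voice 1=D4 -> P8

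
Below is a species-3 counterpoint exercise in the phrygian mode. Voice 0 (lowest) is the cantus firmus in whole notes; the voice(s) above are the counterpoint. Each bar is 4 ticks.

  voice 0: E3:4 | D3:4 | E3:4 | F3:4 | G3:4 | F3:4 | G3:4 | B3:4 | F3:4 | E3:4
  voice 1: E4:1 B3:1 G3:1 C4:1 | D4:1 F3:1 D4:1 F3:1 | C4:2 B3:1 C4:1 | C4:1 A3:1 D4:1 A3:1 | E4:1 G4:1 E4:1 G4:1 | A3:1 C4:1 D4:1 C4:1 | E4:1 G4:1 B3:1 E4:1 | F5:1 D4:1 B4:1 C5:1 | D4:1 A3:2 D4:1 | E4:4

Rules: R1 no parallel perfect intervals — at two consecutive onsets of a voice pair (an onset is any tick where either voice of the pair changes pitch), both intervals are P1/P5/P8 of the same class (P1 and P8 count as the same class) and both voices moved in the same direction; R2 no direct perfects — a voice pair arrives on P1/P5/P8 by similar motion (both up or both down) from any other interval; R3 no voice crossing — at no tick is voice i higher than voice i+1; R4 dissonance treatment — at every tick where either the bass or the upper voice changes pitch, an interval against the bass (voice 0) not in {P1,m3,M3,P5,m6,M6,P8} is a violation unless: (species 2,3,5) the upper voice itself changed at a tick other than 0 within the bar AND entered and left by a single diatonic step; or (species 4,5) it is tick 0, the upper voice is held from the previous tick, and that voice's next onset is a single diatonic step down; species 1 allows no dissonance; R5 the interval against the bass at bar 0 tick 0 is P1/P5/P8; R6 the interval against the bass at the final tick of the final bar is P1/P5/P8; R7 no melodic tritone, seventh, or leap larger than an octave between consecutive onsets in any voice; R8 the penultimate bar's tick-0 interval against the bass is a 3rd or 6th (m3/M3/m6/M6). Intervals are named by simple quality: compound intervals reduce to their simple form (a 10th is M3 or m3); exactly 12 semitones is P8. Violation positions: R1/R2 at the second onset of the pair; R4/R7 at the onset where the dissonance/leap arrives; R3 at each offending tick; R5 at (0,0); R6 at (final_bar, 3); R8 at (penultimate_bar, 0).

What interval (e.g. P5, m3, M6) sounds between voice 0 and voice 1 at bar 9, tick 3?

P8

voice 0=E3 voice 1=E4 -> P8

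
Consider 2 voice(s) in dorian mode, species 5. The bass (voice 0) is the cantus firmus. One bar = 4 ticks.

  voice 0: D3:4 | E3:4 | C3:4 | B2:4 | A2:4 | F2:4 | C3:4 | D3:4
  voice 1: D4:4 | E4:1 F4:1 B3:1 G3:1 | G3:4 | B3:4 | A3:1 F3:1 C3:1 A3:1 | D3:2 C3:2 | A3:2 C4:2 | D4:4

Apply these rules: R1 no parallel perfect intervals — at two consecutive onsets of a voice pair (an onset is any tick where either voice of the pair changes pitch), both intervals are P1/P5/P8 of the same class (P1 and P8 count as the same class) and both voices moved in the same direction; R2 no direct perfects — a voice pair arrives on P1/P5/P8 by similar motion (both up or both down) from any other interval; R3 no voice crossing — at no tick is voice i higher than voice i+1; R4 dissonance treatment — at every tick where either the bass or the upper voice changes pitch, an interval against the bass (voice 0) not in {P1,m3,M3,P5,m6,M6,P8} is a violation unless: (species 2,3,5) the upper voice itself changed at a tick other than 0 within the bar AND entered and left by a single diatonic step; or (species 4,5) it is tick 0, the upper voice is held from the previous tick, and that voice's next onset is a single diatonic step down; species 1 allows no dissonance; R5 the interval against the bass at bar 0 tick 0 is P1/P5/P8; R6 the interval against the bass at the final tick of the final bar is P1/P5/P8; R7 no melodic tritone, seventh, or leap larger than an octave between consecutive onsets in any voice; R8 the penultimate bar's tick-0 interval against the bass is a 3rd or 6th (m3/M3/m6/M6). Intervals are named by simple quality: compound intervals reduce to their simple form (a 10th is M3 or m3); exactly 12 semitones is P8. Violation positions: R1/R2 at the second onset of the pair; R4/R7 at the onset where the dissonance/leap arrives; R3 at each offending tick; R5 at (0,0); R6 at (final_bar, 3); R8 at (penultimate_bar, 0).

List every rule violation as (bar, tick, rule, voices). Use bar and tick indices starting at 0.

bar 0: v0=D3 v1=D4 downbeat P8
bar 1: v0=E3 v1=E4 downbeat P8
bar 2: v0=C3 v1=G3 downbeat P5
bar 3: v0=B2 v1=B3 downbeat P8
bar 4: v0=A2 v1=A3 downbeat P8
bar 5: v0=F2 v1=D3 downbeat M6
bar 6: v0=C3 v1=A3 downbeat M6
bar 7: v0=D3 v1=D4 downbeat P8
  -> R1 @ bar 1 tick 0 v(0, 1): D3/D4 P8 -> E3/E4 P8 similar
  -> R4 @ bar 1 tick 1 v(0, 1): E3/F4 m2 untreated
  -> R7 @ bar 1 tick 2 v(1,): F4->B3 leap 6st
  -> R1 @ bar 4 tick 0 v(0, 1): B2/B3 P8 -> A2/A3 P8 similar
  -> R1 @ bar 7 tick 0 v(0, 1): C3/C4 P8 -> D3/D4 P8 similar

(1, 0, R1, (0, 1))
(1, 1, R4, (0, 1))
(1, 2, R7, (1,))
(4, 0, R1, (0, 1))
(7, 0, R1, (0, 1))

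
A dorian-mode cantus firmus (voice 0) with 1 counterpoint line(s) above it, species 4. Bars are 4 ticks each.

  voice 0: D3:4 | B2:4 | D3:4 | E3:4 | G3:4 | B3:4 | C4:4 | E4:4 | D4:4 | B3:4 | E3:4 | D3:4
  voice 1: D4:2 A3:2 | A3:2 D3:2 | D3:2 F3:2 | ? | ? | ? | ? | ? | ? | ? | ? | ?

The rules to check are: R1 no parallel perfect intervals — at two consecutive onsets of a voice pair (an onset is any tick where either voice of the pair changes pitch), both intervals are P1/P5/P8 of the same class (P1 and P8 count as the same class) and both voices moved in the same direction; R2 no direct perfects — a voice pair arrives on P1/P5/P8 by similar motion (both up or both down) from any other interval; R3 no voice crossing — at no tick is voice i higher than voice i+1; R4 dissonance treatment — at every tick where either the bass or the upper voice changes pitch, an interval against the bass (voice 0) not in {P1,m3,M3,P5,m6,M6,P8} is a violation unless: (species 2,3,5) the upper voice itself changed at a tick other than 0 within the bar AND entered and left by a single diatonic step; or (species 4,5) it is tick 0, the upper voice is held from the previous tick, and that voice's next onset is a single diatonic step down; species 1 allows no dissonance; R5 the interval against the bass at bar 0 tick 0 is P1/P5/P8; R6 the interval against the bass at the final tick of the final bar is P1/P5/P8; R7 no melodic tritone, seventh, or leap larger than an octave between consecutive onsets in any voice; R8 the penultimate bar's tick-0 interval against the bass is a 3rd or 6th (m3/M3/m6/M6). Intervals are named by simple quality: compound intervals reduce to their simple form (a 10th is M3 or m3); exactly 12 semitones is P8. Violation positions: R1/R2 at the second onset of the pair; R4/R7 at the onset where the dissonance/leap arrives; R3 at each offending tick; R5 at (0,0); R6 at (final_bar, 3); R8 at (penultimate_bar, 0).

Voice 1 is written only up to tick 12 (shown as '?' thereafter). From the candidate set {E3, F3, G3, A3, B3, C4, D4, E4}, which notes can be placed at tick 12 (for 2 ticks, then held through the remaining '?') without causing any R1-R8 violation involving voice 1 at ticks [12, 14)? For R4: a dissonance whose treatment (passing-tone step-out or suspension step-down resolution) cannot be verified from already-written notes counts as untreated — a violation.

E3: legal
F3: violates R4
G3: legal
A3: violates R4
B3: violates R2,R7
C4: legal
D4: violates R4
E4: violates R2,R7

{C4, E3, G3}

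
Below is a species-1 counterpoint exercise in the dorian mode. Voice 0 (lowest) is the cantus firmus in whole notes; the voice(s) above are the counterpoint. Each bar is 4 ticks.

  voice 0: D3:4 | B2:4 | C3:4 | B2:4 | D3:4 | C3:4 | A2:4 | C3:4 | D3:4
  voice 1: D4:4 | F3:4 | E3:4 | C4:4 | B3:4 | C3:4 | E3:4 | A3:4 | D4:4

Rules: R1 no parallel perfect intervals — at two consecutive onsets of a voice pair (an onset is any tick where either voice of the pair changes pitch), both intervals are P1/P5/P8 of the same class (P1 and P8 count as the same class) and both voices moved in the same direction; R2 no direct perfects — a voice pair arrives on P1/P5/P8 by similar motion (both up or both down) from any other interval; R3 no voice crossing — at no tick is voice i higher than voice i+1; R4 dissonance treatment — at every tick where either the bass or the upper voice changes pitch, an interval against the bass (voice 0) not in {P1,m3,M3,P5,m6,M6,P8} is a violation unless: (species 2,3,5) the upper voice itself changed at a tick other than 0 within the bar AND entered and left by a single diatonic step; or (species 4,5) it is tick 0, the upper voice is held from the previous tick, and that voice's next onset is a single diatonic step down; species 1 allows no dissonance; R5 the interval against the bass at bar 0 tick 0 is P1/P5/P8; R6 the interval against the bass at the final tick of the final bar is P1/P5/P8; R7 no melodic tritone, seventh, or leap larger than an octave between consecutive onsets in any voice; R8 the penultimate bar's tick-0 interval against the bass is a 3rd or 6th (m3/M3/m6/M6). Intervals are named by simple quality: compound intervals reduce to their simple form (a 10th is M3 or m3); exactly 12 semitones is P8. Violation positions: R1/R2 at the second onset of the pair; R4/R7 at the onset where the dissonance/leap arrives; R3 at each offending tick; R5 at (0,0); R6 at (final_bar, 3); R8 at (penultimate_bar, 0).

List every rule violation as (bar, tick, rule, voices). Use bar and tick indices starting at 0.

bar 0: v0=D3 v1=D4 downbeat P8
bar 1: v0=B2 v1=F3 downbeat TT
bar 2: v0=C3 v1=E3 downbeat M3
bar 3: v0=B2 v1=C4 downbeat m2
bar 4: v0=D3 v1=B3 downbeat M6
bar 5: v0=C3 v1=C3 downbeat P1
bar 6: v0=A2 v1=E3 downbeat P5
bar 7: v0=C3 v1=A3 downbeat M6
bar 8: v0=D3 v1=D4 downbeat P8
  -> R4 @ bar 1 tick 0 v(0, 1): B2/F3 TT untreated
  -> R4 @ bar 3 tick 0 v(0, 1): B2/C4 m2 untreated
  -> R2 @ bar 5 tick 0 v(0, 1): D3/B3 M6 -> C3/C3 P1 similar
  -> R7 @ bar 5 tick 0 v(1,): B3->C3 leap 11st
  -> R2 @ bar 8 tick 0 v(0, 1): C3/A3 M6 -> D3/D4 P8 similar

(1, 0, R4, (0, 1))
(3, 0, R4, (0, 1))
(5, 0, R2, (0, 1))
(5, 0, R7, (1,))
(8, 0, R2, (0, 1))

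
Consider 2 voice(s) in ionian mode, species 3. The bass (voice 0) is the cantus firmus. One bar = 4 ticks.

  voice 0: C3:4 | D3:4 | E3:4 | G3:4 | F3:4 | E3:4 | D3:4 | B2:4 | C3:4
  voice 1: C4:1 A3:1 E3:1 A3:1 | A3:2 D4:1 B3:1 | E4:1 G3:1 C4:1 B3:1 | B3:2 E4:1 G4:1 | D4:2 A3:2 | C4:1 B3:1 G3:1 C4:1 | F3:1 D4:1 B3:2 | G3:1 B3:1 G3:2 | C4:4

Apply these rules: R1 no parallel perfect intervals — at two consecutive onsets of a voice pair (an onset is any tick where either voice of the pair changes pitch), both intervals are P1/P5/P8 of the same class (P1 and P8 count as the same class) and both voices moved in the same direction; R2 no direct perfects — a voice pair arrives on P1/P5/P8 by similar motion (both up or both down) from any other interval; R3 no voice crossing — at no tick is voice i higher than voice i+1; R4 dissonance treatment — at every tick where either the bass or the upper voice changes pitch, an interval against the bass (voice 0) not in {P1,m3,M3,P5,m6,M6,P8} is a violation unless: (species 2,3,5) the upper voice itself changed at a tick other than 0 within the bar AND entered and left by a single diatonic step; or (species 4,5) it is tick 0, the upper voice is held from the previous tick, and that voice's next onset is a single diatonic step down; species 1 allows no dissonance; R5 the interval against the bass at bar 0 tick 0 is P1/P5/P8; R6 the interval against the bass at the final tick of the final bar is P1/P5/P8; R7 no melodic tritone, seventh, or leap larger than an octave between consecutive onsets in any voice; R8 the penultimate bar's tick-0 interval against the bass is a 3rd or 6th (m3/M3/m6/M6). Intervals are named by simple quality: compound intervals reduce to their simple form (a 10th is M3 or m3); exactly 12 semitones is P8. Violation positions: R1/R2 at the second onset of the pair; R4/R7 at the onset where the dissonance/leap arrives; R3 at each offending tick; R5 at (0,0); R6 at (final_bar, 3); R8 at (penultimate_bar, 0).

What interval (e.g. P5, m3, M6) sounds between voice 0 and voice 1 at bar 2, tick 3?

P5

voice 0=E3 voice 1=B3 -> P5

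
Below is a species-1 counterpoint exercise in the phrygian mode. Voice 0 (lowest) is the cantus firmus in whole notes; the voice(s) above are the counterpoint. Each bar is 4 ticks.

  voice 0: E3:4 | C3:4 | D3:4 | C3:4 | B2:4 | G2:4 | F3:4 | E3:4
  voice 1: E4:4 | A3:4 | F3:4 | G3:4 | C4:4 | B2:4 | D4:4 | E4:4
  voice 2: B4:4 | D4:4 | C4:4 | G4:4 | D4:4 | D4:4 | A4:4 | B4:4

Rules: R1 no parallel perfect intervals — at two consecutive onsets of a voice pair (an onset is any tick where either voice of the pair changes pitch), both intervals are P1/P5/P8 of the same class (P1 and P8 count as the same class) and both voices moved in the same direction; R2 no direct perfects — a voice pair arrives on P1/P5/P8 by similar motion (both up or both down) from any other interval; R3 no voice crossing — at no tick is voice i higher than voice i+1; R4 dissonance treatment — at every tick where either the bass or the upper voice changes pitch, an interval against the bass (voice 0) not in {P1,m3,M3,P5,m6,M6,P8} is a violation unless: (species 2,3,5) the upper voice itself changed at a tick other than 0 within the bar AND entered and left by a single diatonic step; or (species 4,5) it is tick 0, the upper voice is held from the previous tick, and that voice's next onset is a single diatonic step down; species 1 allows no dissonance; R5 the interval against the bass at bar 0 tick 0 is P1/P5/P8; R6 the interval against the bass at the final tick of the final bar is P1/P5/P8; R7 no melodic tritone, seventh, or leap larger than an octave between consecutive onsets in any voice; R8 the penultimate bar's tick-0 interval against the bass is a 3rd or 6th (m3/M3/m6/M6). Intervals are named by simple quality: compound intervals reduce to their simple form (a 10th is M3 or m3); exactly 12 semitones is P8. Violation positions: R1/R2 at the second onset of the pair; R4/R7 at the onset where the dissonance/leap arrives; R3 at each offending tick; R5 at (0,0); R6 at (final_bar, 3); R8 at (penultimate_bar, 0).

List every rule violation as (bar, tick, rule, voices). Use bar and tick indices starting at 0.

bar 0: v0=E3 v1=E4 v2=B4 downbeat P5
bar 1: v0=C3 v1=A3 v2=D4 downbeat M2
bar 2: v0=D3 v1=F3 v2=C4 downbeat m7
bar 3: v0=C3 v1=G3 v2=G4 downbeat P5
bar 4: v0=B2 v1=C4 v2=D4 downbeat m3
bar 5: v0=G2 v1=B2 v2=D4 downbeat P5
bar 6: v0=F3 v1=D4 v2=A4 downbeat M3
bar 7: v0=E3 v1=E4 v2=B4 downbeat P5
  -> R4 @ bar 1 tick 0 v(0, 2): C3/D4 M2 untreated
  -> R2 @ bar 2 tick 0 v(1, 2): A3/D4 P4 -> F3/C4 P5 similar
  -> R4 @ bar 2 tick 0 v(0, 2): D3/C4 m7 untreated
  -> R2 @ bar 3 tick 0 v(1, 2): F3/C4 P5 -> G3/G4 P8 similar
  -> R4 @ bar 4 tick 0 v(0, 1): B2/C4 m2 untreated
  -> R7 @ bar 5 tick 0 v(1,): C4->B2 leap 13st
  -> R2 @ bar 6 tick 0 v(1, 2): B2/D4 m3 -> D4/A4 P5 similar
  -> R7 @ bar 6 tick 0 v(0,): G2->F3 leap 10st
  -> R7 @ bar 6 tick 0 v(1,): B2->D4 leap 15st
  -> R1 @ bar 7 tick 0 v(1, 2): D4/A4 P5 -> E4/B4 P5 similar

(1, 0, R4, (0, 2))
(2, 0, R2, (1, 2))
(2, 0, R4, (0, 2))
(3, 0, R2, (1, 2))
(4, 0, R4, (0, 1))
(5, 0, R7, (1,))
(6, 0, R2, (1, 2))
(6, 0, R7, (0,))
(6, 0, R7, (1,))
(7, 0, R1, (1, 2))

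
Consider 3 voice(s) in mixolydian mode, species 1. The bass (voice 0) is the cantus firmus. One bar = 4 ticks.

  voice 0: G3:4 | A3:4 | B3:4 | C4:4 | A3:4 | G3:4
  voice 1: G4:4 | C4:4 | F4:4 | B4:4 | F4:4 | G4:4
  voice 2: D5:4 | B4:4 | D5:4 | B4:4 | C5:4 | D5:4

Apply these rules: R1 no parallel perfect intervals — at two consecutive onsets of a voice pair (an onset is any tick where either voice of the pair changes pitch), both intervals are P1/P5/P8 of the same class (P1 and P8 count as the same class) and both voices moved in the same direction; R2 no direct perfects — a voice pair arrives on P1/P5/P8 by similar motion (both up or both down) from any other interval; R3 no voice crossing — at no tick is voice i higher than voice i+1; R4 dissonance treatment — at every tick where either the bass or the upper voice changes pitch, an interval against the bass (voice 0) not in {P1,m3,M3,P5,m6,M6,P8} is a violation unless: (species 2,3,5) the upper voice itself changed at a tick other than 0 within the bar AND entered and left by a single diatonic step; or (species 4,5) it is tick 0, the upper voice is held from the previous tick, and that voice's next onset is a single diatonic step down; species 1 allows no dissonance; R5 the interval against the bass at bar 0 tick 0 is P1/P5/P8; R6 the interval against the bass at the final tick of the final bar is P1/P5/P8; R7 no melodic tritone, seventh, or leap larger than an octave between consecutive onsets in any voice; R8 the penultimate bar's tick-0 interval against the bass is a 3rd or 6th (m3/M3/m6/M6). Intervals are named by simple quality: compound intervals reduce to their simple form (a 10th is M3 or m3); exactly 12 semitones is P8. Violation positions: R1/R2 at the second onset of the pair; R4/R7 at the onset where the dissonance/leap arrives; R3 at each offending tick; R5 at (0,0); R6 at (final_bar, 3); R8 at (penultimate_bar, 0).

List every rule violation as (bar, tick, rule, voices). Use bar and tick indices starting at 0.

bar 0: v0=G3 v1=G4 v2=D5 downbeat P5
bar 1: v0=A3 v1=C4 v2=B4 downbeat M2
bar 2: v0=B3 v1=F4 v2=D5 downbeat m3
bar 3: v0=C4 v1=B4 v2=B4 downbeat M7
bar 4: v0=A3 v1=F4 v2=C5 downbeat m3
bar 5: v0=G3 v1=G4 v2=D5 downbeat P5
  -> R4 @ bar 1 tick 0 v(0, 2): A3/B4 M2 untreated
  -> R4 @ bar 2 tick 0 v(0, 1): B3/F4 TT untreated
  -> R4 @ bar 3 tick 0 v(0, 1): C4/B4 M7 untreated
  -> R4 @ bar 3 tick 0 v(0, 2): C4/B4 M7 untreated
  -> R7 @ bar 3 tick 0 v(1,): F4->B4 leap 6st
  -> R7 @ bar 4 tick 0 v(1,): B4->F4 leap 6st
  -> R1 @ bar 5 tick 0 v(1, 2): F4/C5 P5 -> G4/D5 P5 similar

(1, 0, R4, (0, 2))
(2, 0, R4, (0, 1))
(3, 0, R4, (0, 1))
(3, 0, R4, (0, 2))
(3, 0, R7, (1,))
(4, 0, R7, (1,))
(5, 0, R1, (1, 2))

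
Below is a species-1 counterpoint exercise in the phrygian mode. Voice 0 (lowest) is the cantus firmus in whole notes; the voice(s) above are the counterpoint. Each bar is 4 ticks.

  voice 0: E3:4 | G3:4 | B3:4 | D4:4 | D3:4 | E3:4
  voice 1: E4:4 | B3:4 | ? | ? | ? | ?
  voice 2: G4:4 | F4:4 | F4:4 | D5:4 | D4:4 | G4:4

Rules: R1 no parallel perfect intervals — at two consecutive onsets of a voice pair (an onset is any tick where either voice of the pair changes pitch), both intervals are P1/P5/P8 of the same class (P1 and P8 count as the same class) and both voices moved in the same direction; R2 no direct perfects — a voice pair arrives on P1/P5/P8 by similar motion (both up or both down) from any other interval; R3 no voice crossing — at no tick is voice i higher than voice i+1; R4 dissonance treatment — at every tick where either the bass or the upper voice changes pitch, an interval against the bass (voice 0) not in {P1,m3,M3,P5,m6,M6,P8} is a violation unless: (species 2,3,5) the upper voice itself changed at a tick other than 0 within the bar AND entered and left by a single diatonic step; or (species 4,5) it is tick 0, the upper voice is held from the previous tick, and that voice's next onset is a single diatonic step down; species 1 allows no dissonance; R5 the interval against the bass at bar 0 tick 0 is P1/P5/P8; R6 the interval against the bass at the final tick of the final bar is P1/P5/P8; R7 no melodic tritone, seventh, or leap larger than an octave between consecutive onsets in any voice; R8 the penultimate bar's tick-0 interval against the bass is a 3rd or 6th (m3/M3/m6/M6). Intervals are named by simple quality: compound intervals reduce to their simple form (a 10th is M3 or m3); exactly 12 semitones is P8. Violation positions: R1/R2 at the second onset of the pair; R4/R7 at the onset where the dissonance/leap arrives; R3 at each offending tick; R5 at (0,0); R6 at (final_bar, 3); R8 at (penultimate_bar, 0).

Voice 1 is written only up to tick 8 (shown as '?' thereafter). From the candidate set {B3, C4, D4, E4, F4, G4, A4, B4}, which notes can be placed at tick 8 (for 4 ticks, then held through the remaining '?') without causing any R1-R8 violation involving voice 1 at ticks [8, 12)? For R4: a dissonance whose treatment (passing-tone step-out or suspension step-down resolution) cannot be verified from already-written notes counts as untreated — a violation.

B3: legal
C4: violates R4
D4: legal
E4: violates R4
F4: violates R4,R7
G4: violates R3
A4: violates R3,R4,R7
B4: violates R2,R3

{B3, D4}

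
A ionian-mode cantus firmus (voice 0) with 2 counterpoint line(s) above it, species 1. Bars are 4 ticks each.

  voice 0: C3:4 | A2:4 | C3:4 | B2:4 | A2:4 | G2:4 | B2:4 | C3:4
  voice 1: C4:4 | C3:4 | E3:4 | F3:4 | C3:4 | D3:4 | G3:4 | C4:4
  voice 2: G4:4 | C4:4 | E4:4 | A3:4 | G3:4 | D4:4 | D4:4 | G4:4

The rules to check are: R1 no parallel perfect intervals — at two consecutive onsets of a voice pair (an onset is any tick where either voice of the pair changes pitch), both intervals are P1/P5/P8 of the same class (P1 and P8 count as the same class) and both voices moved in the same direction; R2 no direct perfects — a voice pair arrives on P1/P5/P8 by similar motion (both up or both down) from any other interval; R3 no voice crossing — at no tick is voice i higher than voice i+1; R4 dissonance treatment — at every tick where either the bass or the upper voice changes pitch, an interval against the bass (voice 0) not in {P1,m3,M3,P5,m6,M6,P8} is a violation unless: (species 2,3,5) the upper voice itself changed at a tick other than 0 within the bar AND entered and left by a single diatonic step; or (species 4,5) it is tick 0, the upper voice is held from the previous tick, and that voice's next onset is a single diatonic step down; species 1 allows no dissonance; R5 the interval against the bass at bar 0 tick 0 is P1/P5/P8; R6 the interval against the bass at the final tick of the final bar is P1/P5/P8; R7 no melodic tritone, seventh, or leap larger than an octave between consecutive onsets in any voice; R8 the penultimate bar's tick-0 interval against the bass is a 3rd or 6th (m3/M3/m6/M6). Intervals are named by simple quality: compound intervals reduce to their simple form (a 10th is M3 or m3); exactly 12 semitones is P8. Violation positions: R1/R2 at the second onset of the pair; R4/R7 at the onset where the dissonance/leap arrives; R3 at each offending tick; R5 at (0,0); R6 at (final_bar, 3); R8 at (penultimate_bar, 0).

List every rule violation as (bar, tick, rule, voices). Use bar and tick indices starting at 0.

(1, 0, R2, (1, 2))
(2, 0, R1, (1, 2))
(3, 0, R4, (0, 1))
(3, 0, R4, (0, 2))
(4, 0, R2, (1, 2))
(4, 0, R4, (0, 2))
(5, 0, R2, (1, 2))
(7, 0, R1, (1, 2))
(7, 0, R2, (0, 1))
(7, 0, R2, (0, 2))

bar 0: v0=C3 v1=C4 v2=G4 downbeat P5
bar 1: v0=A2 v1=C3 v2=C4 downbeat m3
bar 2: v0=C3 v1=E3 v2=E4 downbeat M3
bar 3: v0=B2 v1=F3 v2=A3 downbeat m7
bar 4: v0=A2 v1=C3 v2=G3 downbeat m7
bar 5: v0=G2 v1=D3 v2=D4 downbeat P5
bar 6: v0=B2 v1=G3 v2=D4 downbeat m3
bar 7: v0=C3 v1=C4 v2=G4 downbeat P5
  -> R2 @ bar 1 tick 0 v(1, 2): C4/G4 P5 -> C3/C4 P8 similar
  -> R1 @ bar 2 tick 0 v(1, 2): C3/C4 P8 -> E3/E4 P8 similar
  -> R4 @ bar 3 tick 0 v(0, 1): B2/F3 TT untreated
  -> R4 @ bar 3 tick 0 v(0, 2): B2/A3 m7 untreated
  -> R2 @ bar 4 tick 0 v(1, 2): F3/A3 M3 -> C3/G3 P5 similar
  -> R4 @ bar 4 tick 0 v(0, 2): A2/G3 m7 untreated
  -> R2 @ bar 5 tick 0 v(1, 2): C3/G3 P5 -> D3/D4 P8 similar
  -> R1 @ bar 7 tick 0 v(1, 2): G3/D4 P5 -> C4/G4 P5 similar
  -> R2 @ bar 7 tick 0 v(0, 1): B2/G3 m6 -> C3/C4 P8 similar
  -> R2 @ bar 7 tick 0 v(0, 2): B2/D4 m3 -> C3/G4 P5 similar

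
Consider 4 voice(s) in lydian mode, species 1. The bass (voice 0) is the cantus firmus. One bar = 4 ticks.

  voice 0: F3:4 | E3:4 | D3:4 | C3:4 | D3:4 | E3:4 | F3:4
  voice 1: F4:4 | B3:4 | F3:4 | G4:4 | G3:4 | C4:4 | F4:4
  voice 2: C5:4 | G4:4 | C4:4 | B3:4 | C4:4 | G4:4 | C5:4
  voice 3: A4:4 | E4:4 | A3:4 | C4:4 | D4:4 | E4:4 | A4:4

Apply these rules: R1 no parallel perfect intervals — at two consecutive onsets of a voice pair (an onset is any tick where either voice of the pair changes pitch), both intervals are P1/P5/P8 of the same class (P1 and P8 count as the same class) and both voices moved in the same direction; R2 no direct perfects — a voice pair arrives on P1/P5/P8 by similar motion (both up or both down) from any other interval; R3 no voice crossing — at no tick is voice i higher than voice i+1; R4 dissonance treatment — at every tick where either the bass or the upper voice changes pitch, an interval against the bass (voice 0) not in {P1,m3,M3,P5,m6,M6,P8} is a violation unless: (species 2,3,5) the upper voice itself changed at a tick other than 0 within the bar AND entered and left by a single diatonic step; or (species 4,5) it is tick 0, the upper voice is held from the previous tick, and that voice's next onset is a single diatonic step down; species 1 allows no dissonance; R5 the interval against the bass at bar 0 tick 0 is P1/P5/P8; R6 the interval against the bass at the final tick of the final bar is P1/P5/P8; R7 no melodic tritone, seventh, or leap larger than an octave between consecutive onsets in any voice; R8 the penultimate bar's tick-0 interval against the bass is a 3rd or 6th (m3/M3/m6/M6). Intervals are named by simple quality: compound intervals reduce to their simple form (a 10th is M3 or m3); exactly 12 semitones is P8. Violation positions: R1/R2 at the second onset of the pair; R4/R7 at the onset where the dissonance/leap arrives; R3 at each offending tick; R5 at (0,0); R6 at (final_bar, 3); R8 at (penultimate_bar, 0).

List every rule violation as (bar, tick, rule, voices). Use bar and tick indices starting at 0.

(0, 0, R3, (2, 3))
(0, 0, R5, (0, 3))
(0, 1, R3, (2, 3))
(0, 2, R3, (2, 3))
(0, 3, R3, (2, 3))
(1, 0, R2, (0, 1))
(1, 0, R2, (0, 3))
(1, 0, R3, (2, 3))
(1, 0, R7, (1,))
(1, 1, R3, (2, 3))
(1, 2, R3, (2, 3))
(1, 3, R3, (2, 3))
(2, 0, R2, (0, 3))
(2, 0, R2, (1, 2))
(2, 0, R3, (2, 3))
(2, 0, R4, (0, 2))
(2, 0, R7, (1,))
(2, 1, R3, (2, 3))
(2, 2, R3, (2, 3))
(2, 3, R3, (2, 3))
(3, 0, R2, (1, 3))
(3, 0, R3, (1, 2))
(3, 0, R4, (0, 2))
(3, 0, R7, (1,))
(3, 1, R3, (1, 2))
(3, 2, R3, (1, 2))
(3, 3, R3, (1, 2))
(4, 0, R1, (0, 3))
(4, 0, R4, (0, 1))
(4, 0, R4, (0, 2))
(5, 0, R1, (0, 3))
(5, 0, R2, (1, 2))
(5, 0, R3, (2, 3))
(5, 0, R8, (0, 3))
(5, 1, R3, (2, 3))
(5, 2, R3, (2, 3))
(5, 3, R3, (2, 3))
(6, 0, R1, (1, 2))
(6, 0, R2, (0, 1))
(6, 0, R2, (0, 2))
(6, 0, R3, (2, 3))
(6, 1, R3, (2, 3))
(6, 2, R3, (2, 3))
(6, 3, R3, (2, 3))
(6, 3, R6, (0, 3))

bar 0: v0=F3 v1=F4 v2=C5 v3=A4 downbeat M3
bar 1: v0=E3 v1=B3 v2=G4 v3=E4 downbeat P8
bar 2: v0=D3 v1=F3 v2=C4 v3=A3 downbeat P5
bar 3: v0=C3 v1=G4 v2=B3 v3=C4 downbeat P8
bar 4: v0=D3 v1=G3 v2=C4 v3=D4 downbeat P8
bar 5: v0=E3 v1=C4 v2=G4 v3=E4 downbeat P8
bar 6: v0=F3 v1=F4 v2=C5 v3=A4 downbeat M3
  -> R3 @ bar 0 tick 0 v(2, 3): C5 above A4
  -> R5 @ bar 0 tick 0 v(0, 3): opens on M3
  -> R3 @ bar 0 tick 1 v(2, 3): C5 above A4
  -> R3 @ bar 0 tick 2 v(2, 3): C5 above A4
  -> R3 @ bar 0 tick 3 v(2, 3): C5 above A4
  -> R2 @ bar 1 tick 0 v(0, 1): F3/F4 P8 -> E3/B3 P5 similar
  -> R2 @ bar 1 tick 0 v(0, 3): F3/A4 M3 -> E3/E4 P8 similar
  -> R3 @ bar 1 tick 0 v(2, 3): G4 above E4
  -> R7 @ bar 1 tick 0 v(1,): F4->B3 leap 6st
  -> R3 @ bar 1 tick 1 v(2, 3): G4 above E4
  -> R3 @ bar 1 tick 2 v(2, 3): G4 above E4
  -> R3 @ bar 1 tick 3 v(2, 3): G4 above E4
  -> R2 @ bar 2 tick 0 v(0, 3): E3/E4 P8 -> D3/A3 P5 similar
  -> R2 @ bar 2 tick 0 v(1, 2): B3/G4 m6 -> F3/C4 P5 similar
  -> R3 @ bar 2 tick 0 v(2, 3): C4 above A3
  -> R4 @ bar 2 tick 0 v(0, 2): D3/C4 m7 untreated
  -> R7 @ bar 2 tick 0 v(1,): B3->F3 leap 6st
  -> R3 @ bar 2 tick 1 v(2, 3): C4 above A3
  -> R3 @ bar 2 tick 2 v(2, 3): C4 above A3
  -> R3 @ bar 2 tick 3 v(2, 3): C4 above A3
  -> R2 @ bar 3 tick 0 v(1, 3): F3/A3 M3 -> G4/C4 P5 similar
  -> R3 @ bar 3 tick 0 v(1, 2): G4 above B3
  -> R4 @ bar 3 tick 0 v(0, 2): C3/B3 M7 untreated
  -> R7 @ bar 3 tick 0 v(1,): F3->G4 leap 14st
  -> R3 @ bar 3 tick 1 v(1, 2): G4 above B3
  -> R3 @ bar 3 tick 2 v(1, 2): G4 above B3
  -> R3 @ bar 3 tick 3 v(1, 2): G4 above B3
  -> R1 @ bar 4 tick 0 v(0, 3): C3/C4 P8 -> D3/D4 P8 similar
  -> R4 @ bar 4 tick 0 v(0, 1): D3/G3 P4 untreated
  -> R4 @ bar 4 tick 0 v(0, 2): D3/C4 m7 untreated
  -> R1 @ bar 5 tick 0 v(0, 3): D3/D4 P8 -> E3/E4 P8 similar
  -> R2 @ bar 5 tick 0 v(1, 2): G3/C4 P4 -> C4/G4 P5 similar
  -> R3 @ bar 5 tick 0 v(2, 3): G4 above E4
  -> R8 @ bar 5 tick 0 v(0, 3): penult P8 not 3rd/6th
  -> R3 @ bar 5 tick 1 v(2, 3): G4 above E4
  -> R3 @ bar 5 tick 2 v(2, 3): G4 above E4
  -> R3 @ bar 5 tick 3 v(2, 3): G4 above E4
  -> R1 @ bar 6 tick 0 v(1, 2): C4/G4 P5 -> F4/C5 P5 similar
  -> R2 @ bar 6 tick 0 v(0, 1): E3/C4 m6 -> F3/F4 P8 similar
  -> R2 @ bar 6 tick 0 v(0, 2): E3/G4 m3 -> F3/C5 P5 similar
  -> R3 @ bar 6 tick 0 v(2, 3): C5 above A4
  -> R3 @ bar 6 tick 1 v(2, 3): C5 above A4
  -> R3 @ bar 6 tick 2 v(2, 3): C5 above A4
  -> R3 @ bar 6 tick 3 v(2, 3): C5 above A4
  -> R6 @ bar 6 tick 3 v(0, 3): closes on M3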